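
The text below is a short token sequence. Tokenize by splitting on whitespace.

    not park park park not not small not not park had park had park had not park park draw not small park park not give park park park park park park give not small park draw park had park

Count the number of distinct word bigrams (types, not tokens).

39 tokens → 38 bigram windows in total.
Repeated bigrams (each contributes count−1 duplicates):
  park park: 9
  park had: 4
  had park: 3
  not park: 3
  not small: 3
  not not: 2
  park draw: 2
  park not: 2
  … (1 more repeated)
21 duplicate windows → 38 − 21 = 17 distinct.

17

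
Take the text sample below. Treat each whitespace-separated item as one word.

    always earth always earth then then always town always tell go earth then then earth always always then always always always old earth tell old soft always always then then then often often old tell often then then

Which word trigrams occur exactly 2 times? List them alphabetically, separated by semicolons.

Trigram counts meeting the condition (exactly 2 times):
  always always then: 2
  earth then then: 2

always always then; earth then then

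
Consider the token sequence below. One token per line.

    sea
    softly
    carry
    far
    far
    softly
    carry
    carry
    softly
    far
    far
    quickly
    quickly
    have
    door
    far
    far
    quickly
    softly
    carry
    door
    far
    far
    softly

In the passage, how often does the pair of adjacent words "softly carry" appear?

Scanning the 23 overlapping bigram windows for "softly carry":
  position 2–3: softly carry
  position 6–7: softly carry
  position 19–20: softly carry

3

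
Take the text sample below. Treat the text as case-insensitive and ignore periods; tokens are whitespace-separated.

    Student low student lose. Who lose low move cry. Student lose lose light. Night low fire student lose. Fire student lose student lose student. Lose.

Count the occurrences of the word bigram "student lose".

Scanning the 24 overlapping bigram windows for "student lose":
  position 3–4: student lose
  position 10–11: student lose
  position 17–18: student lose
  position 20–21: student lose
  position 22–23: student lose
  position 24–25: student lose

6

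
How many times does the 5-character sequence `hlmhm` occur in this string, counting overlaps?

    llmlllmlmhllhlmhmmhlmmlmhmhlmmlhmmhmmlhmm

Sliding a length-5 window over the 41 characters (37 positions):
  position 13–17: hlmhm

1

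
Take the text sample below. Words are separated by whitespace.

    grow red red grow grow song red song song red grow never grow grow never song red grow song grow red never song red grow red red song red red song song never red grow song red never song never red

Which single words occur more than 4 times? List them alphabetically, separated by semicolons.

grow; never; red; song

Unigram counts meeting the condition (more than 4 times):
  grow: 10
  never: 6
  red: 14
  song: 11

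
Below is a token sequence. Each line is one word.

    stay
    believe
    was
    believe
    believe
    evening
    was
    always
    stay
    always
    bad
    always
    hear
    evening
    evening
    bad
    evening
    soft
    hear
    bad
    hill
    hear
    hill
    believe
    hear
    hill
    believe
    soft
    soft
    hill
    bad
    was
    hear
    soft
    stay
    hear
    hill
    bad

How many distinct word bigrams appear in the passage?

33

38 tokens → 37 bigram windows in total.
Repeated bigrams (each contributes count−1 duplicates):
  hear hill: 3
  hill bad: 2
  hill believe: 2
4 duplicate windows → 37 − 4 = 33 distinct.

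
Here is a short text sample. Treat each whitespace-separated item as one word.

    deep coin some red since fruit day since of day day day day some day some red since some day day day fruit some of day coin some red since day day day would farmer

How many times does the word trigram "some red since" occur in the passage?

3

Scanning the 33 overlapping trigram windows for "some red since":
  position 3–5: some red since
  position 16–18: some red since
  position 28–30: some red since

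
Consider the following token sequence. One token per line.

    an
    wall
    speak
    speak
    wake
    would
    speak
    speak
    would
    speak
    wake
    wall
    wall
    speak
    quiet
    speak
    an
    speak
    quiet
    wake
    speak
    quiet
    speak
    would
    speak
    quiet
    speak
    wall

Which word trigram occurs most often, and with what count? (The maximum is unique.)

Trigram frequencies (highest first):
  speak quiet speak: 3
  speak would speak: 2
  an wall speak: 1
  wall speak speak: 1
  speak speak wake: 1
  speak wake would: 1
  … (17 more, each ≤ 1)

"speak quiet speak", 3 times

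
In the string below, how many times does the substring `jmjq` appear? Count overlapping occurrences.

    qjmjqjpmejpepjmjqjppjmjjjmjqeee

Sliding a length-4 window over the 31 characters (28 positions):
  position 2–5: jmjq
  position 14–17: jmjq
  position 25–28: jmjq

3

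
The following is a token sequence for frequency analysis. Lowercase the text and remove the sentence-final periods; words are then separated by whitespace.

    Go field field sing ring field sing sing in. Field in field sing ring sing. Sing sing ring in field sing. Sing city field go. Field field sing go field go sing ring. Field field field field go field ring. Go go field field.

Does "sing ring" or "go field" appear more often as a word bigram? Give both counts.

"sing ring": 4 occurrences
"go field": 5 occurrences

"go field" (5 vs 4)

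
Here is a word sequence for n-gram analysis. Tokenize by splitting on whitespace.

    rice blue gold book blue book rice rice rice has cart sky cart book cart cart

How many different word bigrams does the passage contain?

16 tokens → 15 bigram windows in total.
Repeated bigrams (each contributes count−1 duplicates):
  rice rice: 2
1 duplicate windows → 15 − 1 = 14 distinct.

14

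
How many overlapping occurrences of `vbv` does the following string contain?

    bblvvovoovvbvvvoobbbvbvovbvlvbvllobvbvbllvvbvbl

6

Sliding a length-3 window over the 47 characters (45 positions):
  position 11–13: vbv
  position 21–23: vbv
  position 25–27: vbv
  position 29–31: vbv
  position 36–38: vbv
  position 43–45: vbv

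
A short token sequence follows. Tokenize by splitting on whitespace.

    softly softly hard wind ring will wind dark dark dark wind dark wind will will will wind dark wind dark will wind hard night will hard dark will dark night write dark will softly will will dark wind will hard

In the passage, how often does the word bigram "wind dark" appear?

4

Scanning the 39 overlapping bigram windows for "wind dark":
  position 7–8: wind dark
  position 11–12: wind dark
  position 17–18: wind dark
  position 19–20: wind dark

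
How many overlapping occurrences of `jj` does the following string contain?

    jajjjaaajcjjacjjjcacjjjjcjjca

Sliding a length-2 window over the 29 characters (28 positions):
  position 3–4: jj
  position 4–5: jj
  position 11–12: jj
  position 15–16: jj
  position 16–17: jj
  position 21–22: jj
  position 22–23: jj
  position 23–24: jj
  position 26–27: jj

9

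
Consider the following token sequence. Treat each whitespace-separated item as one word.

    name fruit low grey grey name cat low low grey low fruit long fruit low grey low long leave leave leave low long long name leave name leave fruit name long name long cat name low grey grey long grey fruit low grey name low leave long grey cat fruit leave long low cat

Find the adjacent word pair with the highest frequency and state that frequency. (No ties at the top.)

"low grey", 5 times

Bigram frequencies (highest first):
  low grey: 5
  fruit low: 3
  grey grey: 2
  grey name: 2
  grey low: 2
  low long: 2
  … (30 more, each ≤ 2)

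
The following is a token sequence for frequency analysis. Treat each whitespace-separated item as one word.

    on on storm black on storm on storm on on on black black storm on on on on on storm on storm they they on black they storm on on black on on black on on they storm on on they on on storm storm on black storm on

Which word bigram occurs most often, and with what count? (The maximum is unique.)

"on on", 12 times

Bigram frequencies (highest first):
  on on: 12
  storm on: 8
  on storm: 6
  on black: 5
  black on: 3
  black storm: 2
  … (9 more, each ≤ 2)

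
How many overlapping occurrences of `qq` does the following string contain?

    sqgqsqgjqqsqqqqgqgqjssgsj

Sliding a length-2 window over the 25 characters (24 positions):
  position 9–10: qq
  position 12–13: qq
  position 13–14: qq
  position 14–15: qq

4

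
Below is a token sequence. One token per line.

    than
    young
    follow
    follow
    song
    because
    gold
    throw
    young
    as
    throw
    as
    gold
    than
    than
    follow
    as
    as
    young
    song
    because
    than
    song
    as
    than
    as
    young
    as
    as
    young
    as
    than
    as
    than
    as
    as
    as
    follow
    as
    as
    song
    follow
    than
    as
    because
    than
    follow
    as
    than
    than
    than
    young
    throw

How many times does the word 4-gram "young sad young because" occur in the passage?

Scanning the 50 overlapping 4-gram windows for "young sad young because":
  (none found)

0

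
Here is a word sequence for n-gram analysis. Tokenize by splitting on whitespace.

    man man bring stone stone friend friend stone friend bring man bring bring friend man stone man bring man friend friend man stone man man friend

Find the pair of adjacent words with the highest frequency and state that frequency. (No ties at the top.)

Bigram frequencies (highest first):
  man bring: 3
  man man: 2
  stone friend: 2
  friend friend: 2
  bring man: 2
  friend man: 2
  … (9 more, each ≤ 2)

"man bring", 3 times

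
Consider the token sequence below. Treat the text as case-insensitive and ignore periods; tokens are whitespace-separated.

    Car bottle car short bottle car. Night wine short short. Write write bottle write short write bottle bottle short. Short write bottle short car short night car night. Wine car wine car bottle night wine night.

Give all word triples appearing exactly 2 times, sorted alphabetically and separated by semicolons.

car night wine; short short write; short write bottle

Trigram counts meeting the condition (exactly 2 times):
  car night wine: 2
  short short write: 2
  short write bottle: 2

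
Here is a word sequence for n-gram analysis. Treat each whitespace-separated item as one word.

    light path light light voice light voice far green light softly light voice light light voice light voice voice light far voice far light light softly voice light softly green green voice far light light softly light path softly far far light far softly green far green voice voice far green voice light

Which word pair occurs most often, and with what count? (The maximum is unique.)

"voice light", 6 times

Bigram frequencies (highest first):
  voice light: 6
  light voice: 5
  light light: 4
  voice far: 4
  light softly: 4
  far green: 3
  … (17 more, each ≤ 3)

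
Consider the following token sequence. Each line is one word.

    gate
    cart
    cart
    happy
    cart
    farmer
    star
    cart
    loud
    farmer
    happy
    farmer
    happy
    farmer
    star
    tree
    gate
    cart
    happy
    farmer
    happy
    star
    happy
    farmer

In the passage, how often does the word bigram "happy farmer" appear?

Scanning the 23 overlapping bigram windows for "happy farmer":
  position 11–12: happy farmer
  position 13–14: happy farmer
  position 19–20: happy farmer
  position 23–24: happy farmer

4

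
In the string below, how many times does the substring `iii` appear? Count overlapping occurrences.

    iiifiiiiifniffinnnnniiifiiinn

6

Sliding a length-3 window over the 29 characters (27 positions):
  position 1–3: iii
  position 5–7: iii
  position 6–8: iii
  position 7–9: iii
  position 21–23: iii
  position 25–27: iii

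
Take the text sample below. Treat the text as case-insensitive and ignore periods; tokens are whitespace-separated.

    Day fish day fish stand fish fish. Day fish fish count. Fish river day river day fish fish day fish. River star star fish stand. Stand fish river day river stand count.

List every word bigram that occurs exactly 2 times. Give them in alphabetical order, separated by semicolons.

day river; fish stand; stand fish

Bigram counts meeting the condition (exactly 2 times):
  day river: 2
  fish stand: 2
  stand fish: 2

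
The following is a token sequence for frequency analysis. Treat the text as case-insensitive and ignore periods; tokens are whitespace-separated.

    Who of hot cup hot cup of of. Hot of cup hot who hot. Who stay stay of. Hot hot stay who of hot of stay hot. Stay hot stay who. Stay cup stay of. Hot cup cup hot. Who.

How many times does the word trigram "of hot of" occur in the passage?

Scanning the 38 overlapping trigram windows for "of hot of":
  position 8–10: of hot of
  position 23–25: of hot of

2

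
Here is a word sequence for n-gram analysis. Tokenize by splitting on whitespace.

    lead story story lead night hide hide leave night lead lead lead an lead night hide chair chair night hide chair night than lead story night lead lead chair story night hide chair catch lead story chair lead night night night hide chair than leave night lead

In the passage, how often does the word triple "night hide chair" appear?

Scanning the 45 overlapping trigram windows for "night hide chair":
  position 15–17: night hide chair
  position 19–21: night hide chair
  position 31–33: night hide chair
  position 41–43: night hide chair

4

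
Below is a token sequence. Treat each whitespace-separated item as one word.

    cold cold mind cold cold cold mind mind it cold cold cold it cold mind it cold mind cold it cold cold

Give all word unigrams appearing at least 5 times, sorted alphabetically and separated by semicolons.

Unigram counts meeting the condition (at least 5 times):
  cold: 13
  mind: 5

cold; mind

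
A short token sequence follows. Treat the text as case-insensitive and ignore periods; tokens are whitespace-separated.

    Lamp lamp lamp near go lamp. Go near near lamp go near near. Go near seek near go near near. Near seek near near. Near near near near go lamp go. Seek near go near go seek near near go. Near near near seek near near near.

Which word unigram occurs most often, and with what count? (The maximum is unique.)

"near", 26 times

Unigram frequencies (highest first):
  near: 26
  go: 10
  lamp: 6
  seek: 5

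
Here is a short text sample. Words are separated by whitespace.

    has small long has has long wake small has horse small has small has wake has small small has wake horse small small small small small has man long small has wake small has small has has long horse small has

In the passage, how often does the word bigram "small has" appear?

Scanning the 40 overlapping bigram windows for "small has":
  position 8–9: small has
  position 11–12: small has
  position 13–14: small has
  position 18–19: small has
  position 26–27: small has
  position 30–31: small has
  position 33–34: small has
  position 35–36: small has
  position 40–41: small has

9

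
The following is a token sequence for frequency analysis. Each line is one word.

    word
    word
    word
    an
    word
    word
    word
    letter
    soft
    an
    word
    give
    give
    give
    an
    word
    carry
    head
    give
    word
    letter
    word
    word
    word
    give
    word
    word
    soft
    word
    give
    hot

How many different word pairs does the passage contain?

17

31 tokens → 30 bigram windows in total.
Repeated bigrams (each contributes count−1 duplicates):
  word word: 7
  an word: 3
  word give: 3
  give give: 2
  give word: 2
  word letter: 2
13 duplicate windows → 30 − 13 = 17 distinct.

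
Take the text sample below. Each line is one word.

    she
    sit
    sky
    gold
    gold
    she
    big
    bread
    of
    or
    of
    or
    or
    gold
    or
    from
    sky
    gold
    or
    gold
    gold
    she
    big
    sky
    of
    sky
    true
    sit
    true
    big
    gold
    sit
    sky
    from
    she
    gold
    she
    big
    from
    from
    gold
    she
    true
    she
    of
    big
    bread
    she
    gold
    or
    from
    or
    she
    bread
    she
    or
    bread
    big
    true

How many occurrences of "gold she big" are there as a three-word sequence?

Scanning the 57 overlapping trigram windows for "gold she big":
  position 5–7: gold she big
  position 21–23: gold she big
  position 36–38: gold she big

3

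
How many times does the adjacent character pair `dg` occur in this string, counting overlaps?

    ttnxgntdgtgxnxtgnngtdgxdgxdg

4

Sliding a length-2 window over the 28 characters (27 positions):
  position 8–9: dg
  position 21–22: dg
  position 24–25: dg
  position 27–28: dg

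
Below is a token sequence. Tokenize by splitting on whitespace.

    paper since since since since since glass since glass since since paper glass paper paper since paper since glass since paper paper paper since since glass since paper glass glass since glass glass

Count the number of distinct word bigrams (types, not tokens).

9

33 tokens → 32 bigram windows in total.
Repeated bigrams (each contributes count−1 duplicates):
  since since: 6
  glass since: 5
  since glass: 5
  paper since: 4
  since paper: 4
  paper paper: 3
  glass glass: 2
  paper glass: 2
23 duplicate windows → 32 − 23 = 9 distinct.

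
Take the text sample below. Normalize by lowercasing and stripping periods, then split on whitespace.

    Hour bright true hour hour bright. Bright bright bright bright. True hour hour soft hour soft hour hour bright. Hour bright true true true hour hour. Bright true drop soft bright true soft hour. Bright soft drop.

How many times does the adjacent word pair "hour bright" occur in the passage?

6

Scanning the 36 overlapping bigram windows for "hour bright":
  position 1–2: hour bright
  position 5–6: hour bright
  position 18–19: hour bright
  position 20–21: hour bright
  position 26–27: hour bright
  position 34–35: hour bright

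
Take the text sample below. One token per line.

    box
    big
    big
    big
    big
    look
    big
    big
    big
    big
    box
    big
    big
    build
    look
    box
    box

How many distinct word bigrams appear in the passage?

17 tokens → 16 bigram windows in total.
Repeated bigrams (each contributes count−1 duplicates):
  big big: 7
  box big: 2
7 duplicate windows → 16 − 7 = 9 distinct.

9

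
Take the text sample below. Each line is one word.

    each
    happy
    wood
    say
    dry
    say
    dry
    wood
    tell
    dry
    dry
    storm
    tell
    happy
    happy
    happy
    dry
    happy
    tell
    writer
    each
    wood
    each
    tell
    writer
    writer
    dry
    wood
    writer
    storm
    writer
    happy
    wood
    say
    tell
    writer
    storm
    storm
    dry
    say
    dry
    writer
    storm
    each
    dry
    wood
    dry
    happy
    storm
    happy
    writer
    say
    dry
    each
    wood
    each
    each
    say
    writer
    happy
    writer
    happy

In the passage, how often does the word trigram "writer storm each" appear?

Scanning the 60 overlapping trigram windows for "writer storm each":
  position 42–44: writer storm each

1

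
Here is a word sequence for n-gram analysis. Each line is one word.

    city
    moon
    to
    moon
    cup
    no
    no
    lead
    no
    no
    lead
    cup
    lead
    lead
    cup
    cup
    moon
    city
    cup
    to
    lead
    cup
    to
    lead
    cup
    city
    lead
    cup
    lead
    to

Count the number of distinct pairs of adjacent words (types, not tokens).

30 tokens → 29 bigram windows in total.
Repeated bigrams (each contributes count−1 duplicates):
  lead cup: 5
  cup lead: 2
  cup to: 2
  no lead: 2
  no no: 2
  to lead: 2
9 duplicate windows → 29 − 9 = 20 distinct.

20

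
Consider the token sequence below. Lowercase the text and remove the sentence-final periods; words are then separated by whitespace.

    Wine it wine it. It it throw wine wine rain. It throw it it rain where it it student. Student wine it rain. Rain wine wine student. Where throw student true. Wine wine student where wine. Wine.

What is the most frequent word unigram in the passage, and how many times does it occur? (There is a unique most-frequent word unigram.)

"wine", 11 times

Unigram frequencies (highest first):
  wine: 11
  it: 10
  student: 5
  rain: 4
  throw: 3
  where: 3
  … (1 more, each ≤ 1)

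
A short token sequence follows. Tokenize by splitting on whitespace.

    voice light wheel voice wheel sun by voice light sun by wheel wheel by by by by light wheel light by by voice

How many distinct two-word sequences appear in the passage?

15

23 tokens → 22 bigram windows in total.
Repeated bigrams (each contributes count−1 duplicates):
  by by: 4
  by voice: 2
  light wheel: 2
  sun by: 2
  voice light: 2
7 duplicate windows → 22 − 7 = 15 distinct.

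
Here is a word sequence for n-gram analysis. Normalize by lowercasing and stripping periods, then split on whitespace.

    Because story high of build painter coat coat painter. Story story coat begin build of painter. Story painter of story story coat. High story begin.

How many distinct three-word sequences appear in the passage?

22

25 tokens → 23 trigram windows in total.
Repeated trigrams (each contributes count−1 duplicates):
  story story coat: 2
1 duplicate windows → 23 − 1 = 22 distinct.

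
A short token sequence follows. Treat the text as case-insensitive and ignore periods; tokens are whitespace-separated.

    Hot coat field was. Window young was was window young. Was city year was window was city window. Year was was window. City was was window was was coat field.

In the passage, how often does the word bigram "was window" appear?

5

Scanning the 29 overlapping bigram windows for "was window":
  position 4–5: was window
  position 8–9: was window
  position 14–15: was window
  position 21–22: was window
  position 25–26: was window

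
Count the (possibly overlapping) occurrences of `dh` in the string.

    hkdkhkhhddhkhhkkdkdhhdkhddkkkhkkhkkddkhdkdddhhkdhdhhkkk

Sliding a length-2 window over the 55 characters (54 positions):
  position 10–11: dh
  position 19–20: dh
  position 44–45: dh
  position 48–49: dh
  position 50–51: dh

5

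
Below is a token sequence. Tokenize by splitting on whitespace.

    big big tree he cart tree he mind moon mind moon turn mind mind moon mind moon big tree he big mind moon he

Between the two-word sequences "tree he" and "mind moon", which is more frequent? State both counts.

"mind moon" (5 vs 3)

"tree he": 3 occurrences
"mind moon": 5 occurrences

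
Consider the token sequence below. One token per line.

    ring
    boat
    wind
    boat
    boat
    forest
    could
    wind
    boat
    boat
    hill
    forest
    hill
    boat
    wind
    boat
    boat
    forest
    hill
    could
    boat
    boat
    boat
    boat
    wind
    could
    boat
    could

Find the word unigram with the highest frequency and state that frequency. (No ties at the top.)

"boat", 13 times

Unigram frequencies (highest first):
  boat: 13
  wind: 4
  could: 4
  forest: 3
  hill: 3
  ring: 1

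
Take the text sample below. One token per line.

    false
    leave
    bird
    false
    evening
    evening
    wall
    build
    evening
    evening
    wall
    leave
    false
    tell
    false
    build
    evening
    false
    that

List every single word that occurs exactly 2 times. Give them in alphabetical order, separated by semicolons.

Unigram counts meeting the condition (exactly 2 times):
  build: 2
  leave: 2
  wall: 2

build; leave; wall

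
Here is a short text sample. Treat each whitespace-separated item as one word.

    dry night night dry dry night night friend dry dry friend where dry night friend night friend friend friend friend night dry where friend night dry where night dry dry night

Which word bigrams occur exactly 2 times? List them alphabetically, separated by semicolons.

Bigram counts meeting the condition (exactly 2 times):
  dry where: 2
  night night: 2

dry where; night night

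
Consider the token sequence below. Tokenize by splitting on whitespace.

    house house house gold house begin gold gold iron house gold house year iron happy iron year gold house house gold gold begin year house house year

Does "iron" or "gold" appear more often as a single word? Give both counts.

"iron": 3 occurrences
"gold": 7 occurrences

"gold" (7 vs 3)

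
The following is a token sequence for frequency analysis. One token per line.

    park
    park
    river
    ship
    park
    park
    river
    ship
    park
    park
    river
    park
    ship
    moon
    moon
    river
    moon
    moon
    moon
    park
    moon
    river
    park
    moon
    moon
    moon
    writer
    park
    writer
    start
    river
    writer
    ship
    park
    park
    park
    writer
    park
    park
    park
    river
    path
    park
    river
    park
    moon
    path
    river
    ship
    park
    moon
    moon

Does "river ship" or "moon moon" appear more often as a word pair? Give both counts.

"moon moon" (6 vs 3)

"river ship": 3 occurrences
"moon moon": 6 occurrences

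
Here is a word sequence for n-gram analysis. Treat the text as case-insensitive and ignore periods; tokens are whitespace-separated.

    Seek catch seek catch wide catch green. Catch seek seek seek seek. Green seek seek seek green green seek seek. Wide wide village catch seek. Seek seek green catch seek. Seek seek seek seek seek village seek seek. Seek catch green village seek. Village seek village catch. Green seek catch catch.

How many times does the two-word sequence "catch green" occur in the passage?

Scanning the 50 overlapping bigram windows for "catch green":
  position 6–7: catch green
  position 40–41: catch green
  position 47–48: catch green

3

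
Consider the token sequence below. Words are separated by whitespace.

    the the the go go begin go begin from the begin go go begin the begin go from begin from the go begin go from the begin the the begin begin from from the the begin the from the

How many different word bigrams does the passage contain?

14

39 tokens → 38 bigram windows in total.
Repeated bigrams (each contributes count−1 duplicates):
  from the: 5
  the begin: 5
  begin go: 4
  go begin: 4
  the the: 4
  begin from: 3
  begin the: 3
  go from: 2
  … (2 more repeated)
24 duplicate windows → 38 − 24 = 14 distinct.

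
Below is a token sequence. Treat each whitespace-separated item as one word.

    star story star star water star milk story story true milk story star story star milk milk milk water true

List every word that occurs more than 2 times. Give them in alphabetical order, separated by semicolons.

milk; star; story

Unigram counts meeting the condition (more than 2 times):
  milk: 5
  star: 6
  story: 5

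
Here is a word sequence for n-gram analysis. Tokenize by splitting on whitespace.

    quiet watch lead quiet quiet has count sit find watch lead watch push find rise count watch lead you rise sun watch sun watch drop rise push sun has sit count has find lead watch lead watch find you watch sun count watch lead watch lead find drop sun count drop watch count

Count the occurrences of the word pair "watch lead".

6

Scanning the 52 overlapping bigram windows for "watch lead":
  position 2–3: watch lead
  position 10–11: watch lead
  position 17–18: watch lead
  position 35–36: watch lead
  position 43–44: watch lead
  position 45–46: watch lead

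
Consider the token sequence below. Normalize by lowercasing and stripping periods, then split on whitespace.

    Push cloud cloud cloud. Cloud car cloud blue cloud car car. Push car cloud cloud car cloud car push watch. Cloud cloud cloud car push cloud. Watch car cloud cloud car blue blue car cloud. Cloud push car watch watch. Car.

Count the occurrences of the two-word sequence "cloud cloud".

8

Scanning the 40 overlapping bigram windows for "cloud cloud":
  position 2–3: cloud cloud
  position 3–4: cloud cloud
  position 4–5: cloud cloud
  position 14–15: cloud cloud
  position 21–22: cloud cloud
  position 22–23: cloud cloud
  position 29–30: cloud cloud
  position 35–36: cloud cloud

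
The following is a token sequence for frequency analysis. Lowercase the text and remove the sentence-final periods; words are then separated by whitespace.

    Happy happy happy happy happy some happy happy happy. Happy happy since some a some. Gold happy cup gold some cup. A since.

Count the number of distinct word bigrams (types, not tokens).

15

23 tokens → 22 bigram windows in total.
Repeated bigrams (each contributes count−1 duplicates):
  happy happy: 8
7 duplicate windows → 22 − 7 = 15 distinct.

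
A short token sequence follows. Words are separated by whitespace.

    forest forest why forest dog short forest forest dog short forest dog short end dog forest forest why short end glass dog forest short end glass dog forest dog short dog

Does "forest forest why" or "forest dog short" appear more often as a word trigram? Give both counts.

"forest forest why": 2 occurrences
"forest dog short": 4 occurrences

"forest dog short" (4 vs 2)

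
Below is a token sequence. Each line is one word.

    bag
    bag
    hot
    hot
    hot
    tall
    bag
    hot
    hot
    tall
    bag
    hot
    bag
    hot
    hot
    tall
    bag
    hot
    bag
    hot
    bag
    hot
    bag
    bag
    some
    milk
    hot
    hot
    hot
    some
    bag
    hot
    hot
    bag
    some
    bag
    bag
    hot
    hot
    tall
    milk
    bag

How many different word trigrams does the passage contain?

42 tokens → 40 trigram windows in total.
Repeated trigrams (each contributes count−1 duplicates):
  bag hot hot: 5
  bag hot bag: 4
  hot hot tall: 4
  hot bag hot: 3
  hot tall bag: 3
  tall bag hot: 3
  bag bag hot: 2
  hot hot hot: 2
18 duplicate windows → 40 − 18 = 22 distinct.

22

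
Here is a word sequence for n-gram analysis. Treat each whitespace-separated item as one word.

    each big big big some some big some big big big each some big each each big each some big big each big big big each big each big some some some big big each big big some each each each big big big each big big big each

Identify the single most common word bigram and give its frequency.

Bigram frequencies (highest first):
  big big: 13
  big each: 9
  each big: 8
  some big: 5
  big some: 4
  some some: 3
  … (3 more, each ≤ 3)

"big big", 13 times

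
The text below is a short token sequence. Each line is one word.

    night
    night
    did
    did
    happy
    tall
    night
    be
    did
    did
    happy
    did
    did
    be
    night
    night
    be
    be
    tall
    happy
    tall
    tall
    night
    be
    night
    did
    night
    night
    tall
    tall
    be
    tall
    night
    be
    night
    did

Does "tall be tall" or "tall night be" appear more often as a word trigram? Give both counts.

"tall night be" (3 vs 1)

"tall be tall": 1 occurrence
"tall night be": 3 occurrences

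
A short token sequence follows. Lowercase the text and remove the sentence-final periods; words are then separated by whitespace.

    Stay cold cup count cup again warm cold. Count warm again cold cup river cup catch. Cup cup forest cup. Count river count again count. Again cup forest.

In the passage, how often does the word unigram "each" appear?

0

Scanning the 28 tokens for "each":
  (none found)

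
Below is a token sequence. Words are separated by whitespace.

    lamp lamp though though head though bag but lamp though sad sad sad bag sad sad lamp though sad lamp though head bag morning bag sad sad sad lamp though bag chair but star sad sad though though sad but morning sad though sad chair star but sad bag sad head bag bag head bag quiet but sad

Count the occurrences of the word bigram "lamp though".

Scanning the 57 overlapping bigram windows for "lamp though":
  position 2–3: lamp though
  position 9–10: lamp though
  position 17–18: lamp though
  position 20–21: lamp though
  position 29–30: lamp though

5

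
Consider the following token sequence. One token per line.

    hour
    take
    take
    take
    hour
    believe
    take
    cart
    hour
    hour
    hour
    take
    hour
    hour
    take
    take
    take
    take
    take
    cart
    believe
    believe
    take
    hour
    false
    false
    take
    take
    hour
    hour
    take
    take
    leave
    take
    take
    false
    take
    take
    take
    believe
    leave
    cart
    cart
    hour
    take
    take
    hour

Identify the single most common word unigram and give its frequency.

"take", 22 times

Unigram frequencies (highest first):
  take: 22
  hour: 12
  believe: 4
  cart: 4
  false: 3
  leave: 2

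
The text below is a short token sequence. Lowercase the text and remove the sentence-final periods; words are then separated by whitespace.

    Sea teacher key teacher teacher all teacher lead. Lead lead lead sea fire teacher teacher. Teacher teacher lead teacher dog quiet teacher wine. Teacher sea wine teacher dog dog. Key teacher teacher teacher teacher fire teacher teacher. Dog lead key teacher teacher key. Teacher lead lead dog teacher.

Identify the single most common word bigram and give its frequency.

"teacher teacher", 9 times

Bigram frequencies (highest first):
  teacher teacher: 9
  key teacher: 4
  lead lead: 4
  teacher lead: 3
  teacher dog: 3
  teacher key: 2
  … (20 more, each ≤ 2)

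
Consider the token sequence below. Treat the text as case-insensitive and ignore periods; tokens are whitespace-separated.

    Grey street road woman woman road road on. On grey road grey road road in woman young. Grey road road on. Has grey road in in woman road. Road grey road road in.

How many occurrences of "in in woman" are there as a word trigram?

1

Scanning the 31 overlapping trigram windows for "in in woman":
  position 25–27: in in woman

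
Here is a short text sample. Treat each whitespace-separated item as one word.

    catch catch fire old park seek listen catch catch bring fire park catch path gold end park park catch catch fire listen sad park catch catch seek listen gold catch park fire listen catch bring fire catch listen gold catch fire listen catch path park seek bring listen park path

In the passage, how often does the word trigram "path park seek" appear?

1

Scanning the 48 overlapping trigram windows for "path park seek":
  position 44–46: path park seek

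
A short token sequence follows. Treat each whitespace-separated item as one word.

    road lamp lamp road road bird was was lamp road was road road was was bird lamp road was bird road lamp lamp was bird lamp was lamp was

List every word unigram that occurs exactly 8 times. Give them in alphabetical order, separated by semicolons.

Unigram counts meeting the condition (exactly 8 times):
  lamp: 8
  road: 8

lamp; road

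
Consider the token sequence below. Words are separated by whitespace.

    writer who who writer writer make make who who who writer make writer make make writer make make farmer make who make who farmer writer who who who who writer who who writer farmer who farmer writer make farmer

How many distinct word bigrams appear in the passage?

39 tokens → 38 bigram windows in total.
Repeated bigrams (each contributes count−1 duplicates):
  who who: 7
  writer make: 5
  who writer: 4
  make make: 3
  make who: 3
  writer who: 3
  farmer writer: 2
  make farmer: 2
  … (2 more repeated)
23 duplicate windows → 38 − 23 = 15 distinct.

15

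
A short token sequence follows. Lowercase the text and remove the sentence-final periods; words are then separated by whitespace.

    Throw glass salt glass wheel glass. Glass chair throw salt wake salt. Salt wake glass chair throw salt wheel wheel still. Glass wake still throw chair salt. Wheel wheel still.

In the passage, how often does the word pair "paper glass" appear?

Scanning the 29 overlapping bigram windows for "paper glass":
  (none found)

0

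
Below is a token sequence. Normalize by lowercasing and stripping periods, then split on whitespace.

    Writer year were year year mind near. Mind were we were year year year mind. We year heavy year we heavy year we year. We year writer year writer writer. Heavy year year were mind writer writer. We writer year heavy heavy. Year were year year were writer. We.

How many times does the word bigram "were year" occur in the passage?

3

Scanning the 48 overlapping bigram windows for "were year":
  position 3–4: were year
  position 11–12: were year
  position 44–45: were year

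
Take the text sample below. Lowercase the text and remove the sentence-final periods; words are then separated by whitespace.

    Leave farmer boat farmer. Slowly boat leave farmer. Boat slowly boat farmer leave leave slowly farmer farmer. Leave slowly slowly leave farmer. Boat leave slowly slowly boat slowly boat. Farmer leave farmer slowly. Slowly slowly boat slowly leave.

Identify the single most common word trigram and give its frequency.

Trigram frequencies (highest first):
  leave farmer boat: 3
  boat slowly boat: 2
  slowly boat farmer: 2
  boat farmer leave: 2
  leave slowly slowly: 2
  slowly slowly boat: 2
  … (22 more, each ≤ 2)

"leave farmer boat", 3 times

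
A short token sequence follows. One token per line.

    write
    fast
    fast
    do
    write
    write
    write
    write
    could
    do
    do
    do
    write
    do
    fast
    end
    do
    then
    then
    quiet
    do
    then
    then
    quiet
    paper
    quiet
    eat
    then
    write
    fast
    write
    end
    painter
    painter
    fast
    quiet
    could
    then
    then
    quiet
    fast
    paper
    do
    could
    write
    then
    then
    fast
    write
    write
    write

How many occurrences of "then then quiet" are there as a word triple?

3

Scanning the 49 overlapping trigram windows for "then then quiet":
  position 18–20: then then quiet
  position 22–24: then then quiet
  position 38–40: then then quiet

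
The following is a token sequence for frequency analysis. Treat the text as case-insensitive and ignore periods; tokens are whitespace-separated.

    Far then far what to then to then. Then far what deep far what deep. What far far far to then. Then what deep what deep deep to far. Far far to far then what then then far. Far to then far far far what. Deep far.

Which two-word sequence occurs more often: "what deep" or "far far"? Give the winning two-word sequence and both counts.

"far far" (7 vs 5)

"what deep": 5 occurrences
"far far": 7 occurrences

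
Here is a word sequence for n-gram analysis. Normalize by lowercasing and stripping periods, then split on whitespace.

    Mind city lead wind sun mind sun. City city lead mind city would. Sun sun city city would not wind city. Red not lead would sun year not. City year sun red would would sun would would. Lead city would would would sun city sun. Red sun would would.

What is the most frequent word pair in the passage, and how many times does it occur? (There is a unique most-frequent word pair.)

Bigram frequencies (highest first):
  would would: 5
  would sun: 4
  sun city: 3
  city would: 3
  mind city: 2
  city lead: 2
  … (26 more, each ≤ 2)

"would would", 5 times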